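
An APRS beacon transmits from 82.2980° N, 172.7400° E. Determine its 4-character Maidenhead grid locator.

Add 180° to longitude and 90° to latitude: 352.74, 172.30.
Field: 352.74/20 → 17 → R, 172.30/10 → 17 → R; chars RR.
Square: 12.74/2 → 6, 2.30/1 → 2; chars 62.

RR62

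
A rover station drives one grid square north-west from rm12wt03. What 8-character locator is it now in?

Longitude extended square 0; −1 → -1, wraps to 9, carry into subsquare.
Longitude subsquare w = 22; −1 → 21 = v.
Latitude extended square 3; +1 → 4.

RM12vt94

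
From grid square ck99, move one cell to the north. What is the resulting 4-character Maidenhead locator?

CL90

Latitude square 9; +1 → 10, wraps to 0, carry into field.
Latitude field K = 10; +1 → 11 = L.
The longitude characters are unchanged.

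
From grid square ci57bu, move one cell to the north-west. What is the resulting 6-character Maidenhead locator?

Longitude subsquare b = 1; −1 → 0 = a.
Latitude subsquare u = 20; +1 → 21 = v.

CI57av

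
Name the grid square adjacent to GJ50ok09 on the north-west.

GJ50nl90

Longitude extended square 0; −1 → -1, wraps to 9, carry into subsquare.
Longitude subsquare o = 14; −1 → 13 = n.
Latitude extended square 9; +1 → 10, wraps to 0, carry into subsquare.
Latitude subsquare k = 10; +1 → 11 = l.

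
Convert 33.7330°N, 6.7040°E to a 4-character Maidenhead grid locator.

JM33

Offset from 180°W / 90°S: lon 186.70°, lat 123.73°.
Field: 186.70/20 → 9 → J, 123.73/10 → 12 → M; chars JM.
Square: 6.70/2 → 3, 3.73/1 → 3; chars 33.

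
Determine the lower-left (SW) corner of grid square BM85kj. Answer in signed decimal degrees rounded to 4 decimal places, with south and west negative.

35.3750, -143.1667

Field B=1, M=12: +1·20° lon, +12·10° lat → SW at lon -160°, lat 30°.
Square 8, 5: +8·2° lon, +5·1° lat → SW at lon -144°, lat 35°.
Subsquare k=10, j=9: +10·0.0833333° lon, +9·0.0416667° lat → SW at lon -143.167°, lat 35.375°.
latitude 35.3750, longitude -143.1667.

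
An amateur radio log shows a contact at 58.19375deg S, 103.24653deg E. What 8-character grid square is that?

OD11ot93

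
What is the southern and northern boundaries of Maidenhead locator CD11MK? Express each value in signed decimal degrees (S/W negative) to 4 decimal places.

-58.5833, -58.5417

Field C=2, D=3: +2·20° lon, +3·10° lat → SW at lon -140°, lat -60°.
Square 1, 1: +1·2° lon, +1·1° lat → SW at lon -138°, lat -59°.
Subsquare m=12, k=10: +12·0.0833333° lon, +10·0.0416667° lat → SW at lon -137°, lat -58.5833°.
Cell spans 0.0833333° lon × 0.0416667° lat.
south -58.5833, north -58.5417.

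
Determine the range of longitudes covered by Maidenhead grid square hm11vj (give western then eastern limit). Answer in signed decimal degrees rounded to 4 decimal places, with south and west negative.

-36.2500, -36.1667

Field H=7, M=12: +7·20° lon, +12·10° lat → SW at lon -40°, lat 30°.
Square 1, 1: +1·2° lon, +1·1° lat → SW at lon -38°, lat 31°.
Subsquare v=21, j=9: +21·0.0833333° lon, +9·0.0416667° lat → SW at lon -36.25°, lat 31.375°.
Cell spans 0.0833333° lon × 0.0416667° lat.
west -36.2500, east -36.1667.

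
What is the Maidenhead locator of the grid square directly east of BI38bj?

BI38cj

Longitude subsquare b = 1; +1 → 2 = c.
The latitude characters are unchanged.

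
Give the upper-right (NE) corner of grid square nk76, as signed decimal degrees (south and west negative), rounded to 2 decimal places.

17.00, 96.00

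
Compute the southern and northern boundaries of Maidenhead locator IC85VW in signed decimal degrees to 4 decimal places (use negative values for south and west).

-64.0833, -64.0417

Field I=8, C=2: +8·20° lon, +2·10° lat → SW at lon -20°, lat -70°.
Square 8, 5: +8·2° lon, +5·1° lat → SW at lon -4°, lat -65°.
Subsquare v=21, w=22: +21·0.0833333° lon, +22·0.0416667° lat → SW at lon -2.25°, lat -64.0833°.
Cell spans 0.0833333° lon × 0.0416667° lat.
south -64.0833, north -64.0417.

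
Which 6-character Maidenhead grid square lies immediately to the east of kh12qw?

Longitude subsquare q = 16; +1 → 17 = r.
The latitude characters are unchanged.

KH12rw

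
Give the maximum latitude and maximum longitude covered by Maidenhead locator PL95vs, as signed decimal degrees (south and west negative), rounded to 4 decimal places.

Field P=15, L=11: +15·20° lon, +11·10° lat → SW at lon 120°, lat 20°.
Square 9, 5: +9·2° lon, +5·1° lat → SW at lon 138°, lat 25°.
Subsquare v=21, s=18: +21·0.0833333° lon, +18·0.0416667° lat → SW at lon 139.75°, lat 25.75°.
Cell spans 0.0833333° lon × 0.0416667° lat. NE corner is SW corner plus one full cell.
latitude 25.7917, longitude 139.8333.

25.7917, 139.8333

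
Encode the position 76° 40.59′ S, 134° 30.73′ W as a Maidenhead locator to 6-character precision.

Offset from 180°W / 90°S: lon 45.4878°, lat 13.3235°.
Field (20°×10°, letters A–R): lon ⌊45.4878/20⌋ = 2 → C; lat ⌊13.3235/10⌋ = 1 → B.
Square (2°×1°, digits 0–9): lon ⌊5.4878/2⌋ = 2; lat ⌊3.3235/1⌋ = 3.
Subsquare (5′×2.5′, letters a–x): lon ⌊1.4878/0.0833333⌋ = 17 → r; lat ⌊0.3235/0.0416667⌋ = 7 → h.

CB23rh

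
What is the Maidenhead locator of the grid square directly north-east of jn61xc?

JN71ad

Longitude subsquare x = 23; +1 → 24, wraps to 0 = a, carry into square.
Longitude square 6; +1 → 7.
Latitude subsquare c = 2; +1 → 3 = d.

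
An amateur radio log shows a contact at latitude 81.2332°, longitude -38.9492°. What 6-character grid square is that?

Add 180° to longitude and 90° to latitude: 141.0508, 171.2332.
Field: 141.0508/20 → 7 → H, 171.2332/10 → 17 → R; chars HR.
Square: 1.0508/2 → 0, 1.2332/1 → 1; chars 01.
Subsquare: 1.0508/0.0833333 → 12 → m, 0.2332/0.0416667 → 5 → f; chars mf.

HR01mf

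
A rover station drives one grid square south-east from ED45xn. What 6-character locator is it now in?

Longitude subsquare x = 23; +1 → 24, wraps to 0 = a, carry into square.
Longitude square 4; +1 → 5.
Latitude subsquare n = 13; −1 → 12 = m.

ED55am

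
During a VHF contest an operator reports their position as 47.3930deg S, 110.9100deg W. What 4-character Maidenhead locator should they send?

DE42

Add 180° to longitude and 90° to latitude: 69.09, 42.61.
Field (20°×10°, letters A–R): lon ⌊69.09/20⌋ = 3 → D; lat ⌊42.61/10⌋ = 4 → E.
Square (2°×1°, digits 0–9): lon ⌊9.09/2⌋ = 4; lat ⌊2.61/1⌋ = 2.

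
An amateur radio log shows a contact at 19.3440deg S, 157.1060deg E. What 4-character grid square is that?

QH80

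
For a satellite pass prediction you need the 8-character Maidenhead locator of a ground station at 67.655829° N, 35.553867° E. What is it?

KP77sp67

Shift to the Maidenhead origin (180°W, 90°S): lon 215.55387, lat 157.65583.
Field (20°×10°, letters A–R): 215.55387/20 → 10 → K, 157.65583/10 → 15 → P; chars KP.
Square (2°×1°, digits 0–9): 15.55387/2 → 7, 7.65583/1 → 7; chars 77.
Subsquare (5′×2.5′, letters a–x): 1.55387/0.0833333 → 18 → s, 0.65583/0.0416667 → 15 → p; chars sp.
Extended square (30″×15″, digits 0–9): 0.05387/0.00833333 → 6, 0.03083/0.00416667 → 7; chars 67.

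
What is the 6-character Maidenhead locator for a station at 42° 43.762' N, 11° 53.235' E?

Add 180° to longitude and 90° to latitude: 191.8872, 132.7294.
Field: lon ⌊191.8872/20⌋ = 9 → J; lat ⌊132.7294/10⌋ = 13 → N.
Square: lon ⌊11.8872/2⌋ = 5; lat ⌊2.7294/1⌋ = 2.
Subsquare: lon ⌊1.8872/0.0833333⌋ = 22 → w; lat ⌊0.7294/0.0416667⌋ = 17 → r.

JN52wr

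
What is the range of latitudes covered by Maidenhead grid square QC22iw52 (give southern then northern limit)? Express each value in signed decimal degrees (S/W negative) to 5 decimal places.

-67.07500, -67.07083

Field Q=16, C=2: +16·20° lon, +2·10° lat → SW at lon 140°, lat -70°.
Square 2, 2: +2·2° lon, +2·1° lat → SW at lon 144°, lat -68°.
Subsquare i=8, w=22: +8·0.0833333° lon, +22·0.0416667° lat → SW at lon 144.667°, lat -67.0833°.
Extended square 5, 2: +5·0.00833333° lon, +2·0.00416667° lat → SW at lon 144.708°, lat -67.075°.
Cell spans 0.00833333° lon × 0.00416667° lat.
south -67.07500, north -67.07083.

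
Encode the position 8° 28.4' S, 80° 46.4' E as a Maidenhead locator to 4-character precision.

NI01

Offset from 180°W / 90°S: lon 260.77°, lat 81.53°.
Field: 260.77/20 → 13 → N, 81.53/10 → 8 → I; chars NI.
Square: 0.77/2 → 0, 1.53/1 → 1; chars 01.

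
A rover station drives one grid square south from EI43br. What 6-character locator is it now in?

EI43bq

Latitude subsquare r = 17; −1 → 16 = q.
The longitude characters are unchanged.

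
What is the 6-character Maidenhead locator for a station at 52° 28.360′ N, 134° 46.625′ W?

CO22ol

Shift to the Maidenhead origin (180°W, 90°S): lon 45.2229, lat 142.4727.
Field: lon ⌊45.2229/20⌋ = 2 → C; lat ⌊142.4727/10⌋ = 14 → O.
Square: lon ⌊5.2229/2⌋ = 2; lat ⌊2.4727/1⌋ = 2.
Subsquare: lon ⌊1.2229/0.0833333⌋ = 14 → o; lat ⌊0.4727/0.0416667⌋ = 11 → l.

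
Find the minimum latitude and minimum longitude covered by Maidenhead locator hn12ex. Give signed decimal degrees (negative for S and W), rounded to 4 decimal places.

42.9583, -37.6667

Field H=7, N=13: +7·20° lon, +13·10° lat → SW at lon -40°, lat 40°.
Square 1, 2: +1·2° lon, +2·1° lat → SW at lon -38°, lat 42°.
Subsquare e=4, x=23: +4·0.0833333° lon, +23·0.0416667° lat → SW at lon -37.6667°, lat 42.9583°.
latitude 42.9583, longitude -37.6667.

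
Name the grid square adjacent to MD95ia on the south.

MD94ix

Latitude subsquare a = 0; −1 → -1, wraps to 23 = x, carry into square.
Latitude square 5; −1 → 4.
The longitude characters are unchanged.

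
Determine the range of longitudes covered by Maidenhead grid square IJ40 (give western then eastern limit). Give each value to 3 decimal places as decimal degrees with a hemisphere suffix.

Field I=8, J=9: +8·20° lon, +9·10° lat → SW at lon -20°, lat 0°.
Square 4, 0: +4·2° lon, +0·1° lat → SW at lon -12°, lat 0°.
Cell spans 2° lon × 1° lat.
west 12.000° W, east 10.000° W.

12.000° W, 10.000° W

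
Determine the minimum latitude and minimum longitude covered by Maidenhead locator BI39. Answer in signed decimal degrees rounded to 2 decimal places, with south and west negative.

-1.00, -154.00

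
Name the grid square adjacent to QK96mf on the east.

QK96nf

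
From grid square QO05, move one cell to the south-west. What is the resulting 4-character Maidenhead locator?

PO94

Longitude square 0; −1 → -1, wraps to 9, carry into field.
Longitude field Q = 16; −1 → 15 = P.
Latitude square 5; −1 → 4.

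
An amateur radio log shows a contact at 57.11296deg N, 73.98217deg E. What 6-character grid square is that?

MO67xc

Shift to the Maidenhead origin (180°W, 90°S): lon 253.9822, lat 147.1130.
Field: 253.9822/20 → 12 → M, 147.1130/10 → 14 → O; chars MO.
Square: 13.9822/2 → 6, 7.1130/1 → 7; chars 67.
Subsquare: 1.9822/0.0833333 → 23 → x, 0.1130/0.0416667 → 2 → c; chars xc.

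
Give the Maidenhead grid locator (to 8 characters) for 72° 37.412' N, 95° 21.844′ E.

NQ72qo39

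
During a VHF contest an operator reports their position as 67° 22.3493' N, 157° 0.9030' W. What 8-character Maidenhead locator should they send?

Offset from 180°W / 90°S: lon 22.98495°, lat 157.37249°.
Field (20°×10°, letters A–R): lon ⌊22.98495/20⌋ = 1 → B; lat ⌊157.37249/10⌋ = 15 → P.
Square (2°×1°, digits 0–9): lon ⌊2.98495/2⌋ = 1; lat ⌊7.37249/1⌋ = 7.
Subsquare (5′×2.5′, letters a–x): lon ⌊0.98495/0.0833333⌋ = 11 → l; lat ⌊0.37249/0.0416667⌋ = 8 → i.
Extended square (30″×15″, digits 0–9): lon ⌊0.06828/0.00833333⌋ = 8; lat ⌊0.03916/0.00416667⌋ = 9.

BP17li89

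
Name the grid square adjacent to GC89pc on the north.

Latitude subsquare c = 2; +1 → 3 = d.
The longitude characters are unchanged.

GC89pd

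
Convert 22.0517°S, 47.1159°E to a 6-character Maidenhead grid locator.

LG37nw

Offset from 180°W / 90°S: lon 227.1159°, lat 67.9483°.
Field: lon ⌊227.1159/20⌋ = 11 → L; lat ⌊67.9483/10⌋ = 6 → G.
Square: lon ⌊7.1159/2⌋ = 3; lat ⌊7.9483/1⌋ = 7.
Subsquare: lon ⌊1.1159/0.0833333⌋ = 13 → n; lat ⌊0.9483/0.0416667⌋ = 22 → w.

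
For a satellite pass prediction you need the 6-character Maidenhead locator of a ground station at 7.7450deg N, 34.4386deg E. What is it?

KJ77fr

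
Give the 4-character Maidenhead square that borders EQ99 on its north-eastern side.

Longitude square 9; +1 → 10, wraps to 0, carry into field.
Longitude field E = 4; +1 → 5 = F.
Latitude square 9; +1 → 10, wraps to 0, carry into field.
Latitude field Q = 16; +1 → 17 = R.

FR00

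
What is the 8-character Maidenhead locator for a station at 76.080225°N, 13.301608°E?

JQ66pb69

Shift to the Maidenhead origin (180°W, 90°S): lon 193.30161, lat 166.08022.
Field: lon ⌊193.30161/20⌋ = 9 → J; lat ⌊166.08022/10⌋ = 16 → Q.
Square: lon ⌊13.30161/2⌋ = 6; lat ⌊6.08022/1⌋ = 6.
Subsquare: lon ⌊1.30161/0.0833333⌋ = 15 → p; lat ⌊0.08022/0.0416667⌋ = 1 → b.
Extended square: lon ⌊0.05161/0.00833333⌋ = 6; lat ⌊0.03856/0.00416667⌋ = 9.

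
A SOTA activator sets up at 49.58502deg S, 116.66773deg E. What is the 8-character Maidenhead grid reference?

OE80ij09

Offset from 180°W / 90°S: lon 296.66773°, lat 40.41498°.
Field (20°×10°, letters A–R): 296.66773/20 → 14 → O, 40.41498/10 → 4 → E; chars OE.
Square (2°×1°, digits 0–9): 16.66773/2 → 8, 0.41498/1 → 0; chars 80.
Subsquare (5′×2.5′, letters a–x): 0.66773/0.0833333 → 8 → i, 0.41498/0.0416667 → 9 → j; chars ij.
Extended square (30″×15″, digits 0–9): 0.00106/0.00833333 → 0, 0.03998/0.00416667 → 9; chars 09.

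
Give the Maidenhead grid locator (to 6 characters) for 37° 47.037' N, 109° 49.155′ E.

OM47vs

Shift to the Maidenhead origin (180°W, 90°S): lon 289.8193, lat 127.7840.
Field: lon ⌊289.8193/20⌋ = 14 → O; lat ⌊127.7840/10⌋ = 12 → M.
Square: lon ⌊9.8193/2⌋ = 4; lat ⌊7.7840/1⌋ = 7.
Subsquare: lon ⌊1.8193/0.0833333⌋ = 21 → v; lat ⌊0.7840/0.0416667⌋ = 18 → s.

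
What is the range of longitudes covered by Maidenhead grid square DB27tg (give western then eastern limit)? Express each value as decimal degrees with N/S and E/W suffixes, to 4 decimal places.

Field D=3, B=1: +3·20° lon, +1·10° lat → SW at lon -120°, lat -80°.
Square 2, 7: +2·2° lon, +7·1° lat → SW at lon -116°, lat -73°.
Subsquare t=19, g=6: +19·0.0833333° lon, +6·0.0416667° lat → SW at lon -114.417°, lat -72.75°.
Cell spans 0.0833333° lon × 0.0416667° lat.
west 114.4167° W, east 114.3333° W.

114.4167° W, 114.3333° W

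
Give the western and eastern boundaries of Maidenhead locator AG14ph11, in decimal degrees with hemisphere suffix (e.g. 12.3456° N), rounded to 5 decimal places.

176.74167° W, 176.73333° W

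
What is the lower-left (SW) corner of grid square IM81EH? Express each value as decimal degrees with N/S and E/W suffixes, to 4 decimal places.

31.2917° N, 3.6667° W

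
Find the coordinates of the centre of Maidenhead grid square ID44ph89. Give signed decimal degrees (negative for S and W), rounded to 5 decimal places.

Field I=8, D=3: +8·20° lon, +3·10° lat → SW at lon -20°, lat -60°.
Square 4, 4: +4·2° lon, +4·1° lat → SW at lon -12°, lat -56°.
Subsquare p=15, h=7: +15·0.0833333° lon, +7·0.0416667° lat → SW at lon -10.75°, lat -55.7083°.
Extended square 8, 9: +8·0.00833333° lon, +9·0.00416667° lat → SW at lon -10.6833°, lat -55.6708°.
Cell spans 0.00833333° lon × 0.00416667° lat. Centre is SW corner plus half of each.
latitude -55.66875, longitude -10.67917.

-55.66875, -10.67917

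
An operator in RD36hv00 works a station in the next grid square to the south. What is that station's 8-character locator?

Latitude extended square 0; −1 → -1, wraps to 9, carry into subsquare.
Latitude subsquare v = 21; −1 → 20 = u.
The longitude characters are unchanged.

RD36hu09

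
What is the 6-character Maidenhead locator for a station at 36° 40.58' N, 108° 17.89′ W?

DM56uq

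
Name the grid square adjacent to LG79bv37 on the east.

LG79bv47

Longitude extended square 3; +1 → 4.
The latitude characters are unchanged.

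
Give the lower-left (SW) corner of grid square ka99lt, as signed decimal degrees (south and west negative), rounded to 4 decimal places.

Field K=10, A=0: +10·20° lon, +0·10° lat → SW at lon 20°, lat -90°.
Square 9, 9: +9·2° lon, +9·1° lat → SW at lon 38°, lat -81°.
Subsquare l=11, t=19: +11·0.0833333° lon, +19·0.0416667° lat → SW at lon 38.9167°, lat -80.2083°.
latitude -80.2083, longitude 38.9167.

-80.2083, 38.9167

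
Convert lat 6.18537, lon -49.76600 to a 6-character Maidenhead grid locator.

Add 180° to longitude and 90° to latitude: 130.2340, 96.1854.
Field (20°×10°, letters A–R): lon ⌊130.2340/20⌋ = 6 → G; lat ⌊96.1854/10⌋ = 9 → J.
Square (2°×1°, digits 0–9): lon ⌊10.2340/2⌋ = 5; lat ⌊6.1854/1⌋ = 6.
Subsquare (5′×2.5′, letters a–x): lon ⌊0.2340/0.0833333⌋ = 2 → c; lat ⌊0.1854/0.0416667⌋ = 4 → e.

GJ56ce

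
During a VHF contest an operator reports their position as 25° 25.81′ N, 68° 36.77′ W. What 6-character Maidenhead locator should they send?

FL55qk

Add 180° to longitude and 90° to latitude: 111.3872, 115.4302.
Field (20°×10°, letters A–R): 111.3872/20 → 5 → F, 115.4302/10 → 11 → L; chars FL.
Square (2°×1°, digits 0–9): 11.3872/2 → 5, 5.4302/1 → 5; chars 55.
Subsquare (5′×2.5′, letters a–x): 1.3872/0.0833333 → 16 → q, 0.4302/0.0416667 → 10 → k; chars qk.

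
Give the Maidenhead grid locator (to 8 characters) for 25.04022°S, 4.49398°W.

IG74sx00

Offset from 180°W / 90°S: lon 175.50602°, lat 64.95978°.
Field: lon ⌊175.50602/20⌋ = 8 → I; lat ⌊64.95978/10⌋ = 6 → G.
Square: lon ⌊15.50602/2⌋ = 7; lat ⌊4.95978/1⌋ = 4.
Subsquare: lon ⌊1.50602/0.0833333⌋ = 18 → s; lat ⌊0.95978/0.0416667⌋ = 23 → x.
Extended square: lon ⌊0.00602/0.00833333⌋ = 0; lat ⌊0.00145/0.00416667⌋ = 0.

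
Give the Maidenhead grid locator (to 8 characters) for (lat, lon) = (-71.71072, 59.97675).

Shift to the Maidenhead origin (180°W, 90°S): lon 239.97675, lat 18.28928.
Field: lon ⌊239.97675/20⌋ = 11 → L; lat ⌊18.28928/10⌋ = 1 → B.
Square: lon ⌊19.97675/2⌋ = 9; lat ⌊8.28928/1⌋ = 8.
Subsquare: lon ⌊1.97675/0.0833333⌋ = 23 → x; lat ⌊0.28928/0.0416667⌋ = 6 → g.
Extended square: lon ⌊0.06008/0.00833333⌋ = 7; lat ⌊0.03928/0.00416667⌋ = 9.

LB98xg79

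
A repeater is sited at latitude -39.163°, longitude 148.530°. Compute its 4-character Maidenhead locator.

Offset from 180°W / 90°S: lon 328.53°, lat 50.84°.
Field: lon ⌊328.53/20⌋ = 16 → Q; lat ⌊50.84/10⌋ = 5 → F.
Square: lon ⌊8.53/2⌋ = 4; lat ⌊0.84/1⌋ = 0.

QF40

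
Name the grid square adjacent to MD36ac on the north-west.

MD26xd

Longitude subsquare a = 0; −1 → -1, wraps to 23 = x, carry into square.
Longitude square 3; −1 → 2.
Latitude subsquare c = 2; +1 → 3 = d.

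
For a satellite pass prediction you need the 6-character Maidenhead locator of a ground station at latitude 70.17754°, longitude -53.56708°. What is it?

Shift to the Maidenhead origin (180°W, 90°S): lon 126.4329, lat 160.1775.
Field: 126.4329/20 → 6 → G, 160.1775/10 → 16 → Q; chars GQ.
Square: 6.4329/2 → 3, 0.1775/1 → 0; chars 30.
Subsquare: 0.4329/0.0833333 → 5 → f, 0.1775/0.0416667 → 4 → e; chars fe.

GQ30fe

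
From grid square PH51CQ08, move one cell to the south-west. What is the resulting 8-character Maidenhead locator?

Longitude extended square 0; −1 → -1, wraps to 9, carry into subsquare.
Longitude subsquare c = 2; −1 → 1 = b.
Latitude extended square 8; −1 → 7.

PH51bq97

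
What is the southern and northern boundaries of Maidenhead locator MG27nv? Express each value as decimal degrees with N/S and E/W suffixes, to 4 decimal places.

22.1250° S, 22.0833° S

Field M=12, G=6: +12·20° lon, +6·10° lat → SW at lon 60°, lat -30°.
Square 2, 7: +2·2° lon, +7·1° lat → SW at lon 64°, lat -23°.
Subsquare n=13, v=21: +13·0.0833333° lon, +21·0.0416667° lat → SW at lon 65.0833°, lat -22.125°.
Cell spans 0.0833333° lon × 0.0416667° lat.
south 22.1250° S, north 22.0833° S.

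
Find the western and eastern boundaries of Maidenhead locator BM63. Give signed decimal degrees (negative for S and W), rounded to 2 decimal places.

-148.00, -146.00

Field B=1, M=12: +1·20° lon, +12·10° lat → SW at lon -160°, lat 30°.
Square 6, 3: +6·2° lon, +3·1° lat → SW at lon -148°, lat 33°.
Cell spans 2° lon × 1° lat.
west -148.00, east -146.00.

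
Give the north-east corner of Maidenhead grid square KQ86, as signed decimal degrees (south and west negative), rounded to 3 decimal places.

77.000, 38.000

Field K=10, Q=16: +10·20° lon, +16·10° lat → SW at lon 20°, lat 70°.
Square 8, 6: +8·2° lon, +6·1° lat → SW at lon 36°, lat 76°.
Cell spans 2° lon × 1° lat. NE corner is SW corner plus one full cell.
latitude 77.000, longitude 38.000.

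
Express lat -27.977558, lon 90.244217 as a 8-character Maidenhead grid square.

Shift to the Maidenhead origin (180°W, 90°S): lon 270.24422, lat 62.02244.
Field: lon ⌊270.24422/20⌋ = 13 → N; lat ⌊62.02244/10⌋ = 6 → G.
Square: lon ⌊10.24422/2⌋ = 5; lat ⌊2.02244/1⌋ = 2.
Subsquare: lon ⌊0.24422/0.0833333⌋ = 2 → c; lat ⌊0.02244/0.0416667⌋ = 0 → a.
Extended square: lon ⌊0.07755/0.00833333⌋ = 9; lat ⌊0.02244/0.00416667⌋ = 5.

NG52ca95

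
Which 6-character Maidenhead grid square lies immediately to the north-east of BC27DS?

BC27et

Longitude subsquare d = 3; +1 → 4 = e.
Latitude subsquare s = 18; +1 → 19 = t.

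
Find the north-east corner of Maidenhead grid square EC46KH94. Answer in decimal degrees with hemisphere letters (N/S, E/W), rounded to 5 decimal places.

Field E=4, C=2: +4·20° lon, +2·10° lat → SW at lon -100°, lat -70°.
Square 4, 6: +4·2° lon, +6·1° lat → SW at lon -92°, lat -64°.
Subsquare k=10, h=7: +10·0.0833333° lon, +7·0.0416667° lat → SW at lon -91.1667°, lat -63.7083°.
Extended square 9, 4: +9·0.00833333° lon, +4·0.00416667° lat → SW at lon -91.0917°, lat -63.6917°.
Cell spans 0.00833333° lon × 0.00416667° lat. NE corner is SW corner plus one full cell.
latitude 63.68750° S, longitude 91.08333° W.

63.68750° S, 91.08333° W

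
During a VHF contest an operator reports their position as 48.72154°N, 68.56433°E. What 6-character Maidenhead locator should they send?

Offset from 180°W / 90°S: lon 248.5643°, lat 138.7215°.
Field (20°×10°, letters A–R): lon ⌊248.5643/20⌋ = 12 → M; lat ⌊138.7215/10⌋ = 13 → N.
Square (2°×1°, digits 0–9): lon ⌊8.5643/2⌋ = 4; lat ⌊8.7215/1⌋ = 8.
Subsquare (5′×2.5′, letters a–x): lon ⌊0.5643/0.0833333⌋ = 6 → g; lat ⌊0.7215/0.0416667⌋ = 17 → r.

MN48gr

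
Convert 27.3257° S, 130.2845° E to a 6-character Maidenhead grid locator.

PG52dq

Add 180° to longitude and 90° to latitude: 310.2845, 62.6743.
Field: lon ⌊310.2845/20⌋ = 15 → P; lat ⌊62.6743/10⌋ = 6 → G.
Square: lon ⌊10.2845/2⌋ = 5; lat ⌊2.6743/1⌋ = 2.
Subsquare: lon ⌊0.2845/0.0833333⌋ = 3 → d; lat ⌊0.6743/0.0416667⌋ = 16 → q.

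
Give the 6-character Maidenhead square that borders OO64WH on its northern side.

Latitude subsquare h = 7; +1 → 8 = i.
The longitude characters are unchanged.

OO64wi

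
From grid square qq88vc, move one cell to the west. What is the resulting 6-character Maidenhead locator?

QQ88uc

Longitude subsquare v = 21; −1 → 20 = u.
The latitude characters are unchanged.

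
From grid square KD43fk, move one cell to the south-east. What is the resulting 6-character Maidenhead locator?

KD43gj

Longitude subsquare f = 5; +1 → 6 = g.
Latitude subsquare k = 10; −1 → 9 = j.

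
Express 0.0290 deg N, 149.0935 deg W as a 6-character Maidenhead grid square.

BJ50ka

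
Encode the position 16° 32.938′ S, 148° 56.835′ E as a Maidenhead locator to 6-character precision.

QH43lk

Shift to the Maidenhead origin (180°W, 90°S): lon 328.9472, lat 73.4510.
Field: 328.9472/20 → 16 → Q, 73.4510/10 → 7 → H; chars QH.
Square: 8.9472/2 → 4, 3.4510/1 → 3; chars 43.
Subsquare: 0.9472/0.0833333 → 11 → l, 0.4510/0.0416667 → 10 → k; chars lk.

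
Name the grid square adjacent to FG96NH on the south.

Latitude subsquare h = 7; −1 → 6 = g.
The longitude characters are unchanged.

FG96ng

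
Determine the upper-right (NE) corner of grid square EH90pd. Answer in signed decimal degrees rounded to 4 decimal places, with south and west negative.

-19.8333, -80.6667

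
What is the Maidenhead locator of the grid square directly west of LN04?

KN94

Longitude square 0; −1 → -1, wraps to 9, carry into field.
Longitude field L = 11; −1 → 10 = K.
The latitude characters are unchanged.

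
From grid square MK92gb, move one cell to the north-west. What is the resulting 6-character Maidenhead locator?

MK92fc

Longitude subsquare g = 6; −1 → 5 = f.
Latitude subsquare b = 1; +1 → 2 = c.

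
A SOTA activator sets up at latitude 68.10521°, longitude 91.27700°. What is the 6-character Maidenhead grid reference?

NP58pc

Shift to the Maidenhead origin (180°W, 90°S): lon 271.2770, lat 158.1052.
Field (20°×10°, letters A–R): lon ⌊271.2770/20⌋ = 13 → N; lat ⌊158.1052/10⌋ = 15 → P.
Square (2°×1°, digits 0–9): lon ⌊11.2770/2⌋ = 5; lat ⌊8.1052/1⌋ = 8.
Subsquare (5′×2.5′, letters a–x): lon ⌊1.2770/0.0833333⌋ = 15 → p; lat ⌊0.1052/0.0416667⌋ = 2 → c.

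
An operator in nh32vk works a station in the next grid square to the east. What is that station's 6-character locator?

NH32wk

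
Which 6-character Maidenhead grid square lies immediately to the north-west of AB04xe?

Longitude subsquare x = 23; −1 → 22 = w.
Latitude subsquare e = 4; +1 → 5 = f.

AB04wf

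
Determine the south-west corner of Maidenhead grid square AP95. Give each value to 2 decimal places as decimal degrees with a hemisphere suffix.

65.00° N, 162.00° W

Field A=0, P=15: +0·20° lon, +15·10° lat → SW at lon -180°, lat 60°.
Square 9, 5: +9·2° lon, +5·1° lat → SW at lon -162°, lat 65°.
latitude 65.00° N, longitude 162.00° W.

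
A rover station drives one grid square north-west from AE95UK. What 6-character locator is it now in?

Longitude subsquare u = 20; −1 → 19 = t.
Latitude subsquare k = 10; +1 → 11 = l.

AE95tl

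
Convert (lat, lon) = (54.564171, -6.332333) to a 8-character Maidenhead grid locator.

IO64un05

Offset from 180°W / 90°S: lon 173.66767°, lat 144.56417°.
Field: 173.66767/20 → 8 → I, 144.56417/10 → 14 → O; chars IO.
Square: 13.66767/2 → 6, 4.56417/1 → 4; chars 64.
Subsquare: 1.66767/0.0833333 → 20 → u, 0.56417/0.0416667 → 13 → n; chars un.
Extended square: 0.00100/0.00833333 → 0, 0.02250/0.00416667 → 5; chars 05.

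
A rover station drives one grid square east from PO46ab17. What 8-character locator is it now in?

Longitude extended square 1; +1 → 2.
The latitude characters are unchanged.

PO46ab27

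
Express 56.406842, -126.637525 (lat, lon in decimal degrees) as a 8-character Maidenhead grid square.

CO66qj37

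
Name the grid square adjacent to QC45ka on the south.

Latitude subsquare a = 0; −1 → -1, wraps to 23 = x, carry into square.
Latitude square 5; −1 → 4.
The longitude characters are unchanged.

QC44kx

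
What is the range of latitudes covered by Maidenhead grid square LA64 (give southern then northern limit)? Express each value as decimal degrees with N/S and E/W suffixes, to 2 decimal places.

Field L=11, A=0: +11·20° lon, +0·10° lat → SW at lon 40°, lat -90°.
Square 6, 4: +6·2° lon, +4·1° lat → SW at lon 52°, lat -86°.
Cell spans 2° lon × 1° lat.
south 86.00° S, north 85.00° S.

86.00° S, 85.00° S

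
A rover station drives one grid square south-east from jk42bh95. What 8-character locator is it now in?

Longitude extended square 9; +1 → 10, wraps to 0, carry into subsquare.
Longitude subsquare b = 1; +1 → 2 = c.
Latitude extended square 5; −1 → 4.

JK42ch04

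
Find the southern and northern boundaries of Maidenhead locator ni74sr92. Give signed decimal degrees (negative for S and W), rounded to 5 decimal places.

-5.28333, -5.27917

Field N=13, I=8: +13·20° lon, +8·10° lat → SW at lon 80°, lat -10°.
Square 7, 4: +7·2° lon, +4·1° lat → SW at lon 94°, lat -6°.
Subsquare s=18, r=17: +18·0.0833333° lon, +17·0.0416667° lat → SW at lon 95.5°, lat -5.29167°.
Extended square 9, 2: +9·0.00833333° lon, +2·0.00416667° lat → SW at lon 95.575°, lat -5.28333°.
Cell spans 0.00833333° lon × 0.00416667° lat.
south -5.28333, north -5.27917.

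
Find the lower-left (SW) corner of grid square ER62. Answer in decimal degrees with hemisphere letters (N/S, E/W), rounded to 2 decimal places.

Field E=4, R=17: +4·20° lon, +17·10° lat → SW at lon -100°, lat 80°.
Square 6, 2: +6·2° lon, +2·1° lat → SW at lon -88°, lat 82°.
latitude 82.00° N, longitude 88.00° W.

82.00° N, 88.00° W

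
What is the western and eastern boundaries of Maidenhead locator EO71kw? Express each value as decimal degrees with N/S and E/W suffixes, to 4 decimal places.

Field E=4, O=14: +4·20° lon, +14·10° lat → SW at lon -100°, lat 50°.
Square 7, 1: +7·2° lon, +1·1° lat → SW at lon -86°, lat 51°.
Subsquare k=10, w=22: +10·0.0833333° lon, +22·0.0416667° lat → SW at lon -85.1667°, lat 51.9167°.
Cell spans 0.0833333° lon × 0.0416667° lat.
west 85.1667° W, east 85.0833° W.

85.1667° W, 85.0833° W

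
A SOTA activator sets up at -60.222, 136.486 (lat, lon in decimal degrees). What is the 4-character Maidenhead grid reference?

PC89

Offset from 180°W / 90°S: lon 316.49°, lat 29.78°.
Field (20°×10°, letters A–R): 316.49/20 → 15 → P, 29.78/10 → 2 → C; chars PC.
Square (2°×1°, digits 0–9): 16.49/2 → 8, 9.78/1 → 9; chars 89.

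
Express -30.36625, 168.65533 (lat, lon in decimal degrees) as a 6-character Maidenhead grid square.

Offset from 180°W / 90°S: lon 348.6553°, lat 59.6337°.
Field: lon ⌊348.6553/20⌋ = 17 → R; lat ⌊59.6337/10⌋ = 5 → F.
Square: lon ⌊8.6553/2⌋ = 4; lat ⌊9.6337/1⌋ = 9.
Subsquare: lon ⌊0.6553/0.0833333⌋ = 7 → h; lat ⌊0.6337/0.0416667⌋ = 15 → p.

RF49hp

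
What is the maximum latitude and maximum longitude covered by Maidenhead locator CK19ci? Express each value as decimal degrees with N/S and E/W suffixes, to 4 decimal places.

19.3750° N, 137.7500° W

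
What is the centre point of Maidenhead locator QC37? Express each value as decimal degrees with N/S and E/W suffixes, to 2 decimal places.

Field Q=16, C=2: +16·20° lon, +2·10° lat → SW at lon 140°, lat -70°.
Square 3, 7: +3·2° lon, +7·1° lat → SW at lon 146°, lat -63°.
Cell spans 2° lon × 1° lat. Centre is SW corner plus half of each.
latitude 62.50° S, longitude 147.00° E.

62.50° S, 147.00° E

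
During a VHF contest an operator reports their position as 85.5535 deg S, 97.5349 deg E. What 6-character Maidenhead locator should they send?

Offset from 180°W / 90°S: lon 277.5349°, lat 4.4465°.
Field: 277.5349/20 → 13 → N, 4.4465/10 → 0 → A; chars NA.
Square: 17.5349/2 → 8, 4.4465/1 → 4; chars 84.
Subsquare: 1.5349/0.0833333 → 18 → s, 0.4465/0.0416667 → 10 → k; chars sk.

NA84sk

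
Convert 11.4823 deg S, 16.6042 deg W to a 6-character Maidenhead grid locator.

IH18qm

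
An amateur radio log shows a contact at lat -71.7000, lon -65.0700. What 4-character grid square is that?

Shift to the Maidenhead origin (180°W, 90°S): lon 114.93, lat 18.30.
Field (20°×10°, letters A–R): 114.93/20 → 5 → F, 18.30/10 → 1 → B; chars FB.
Square (2°×1°, digits 0–9): 14.93/2 → 7, 8.30/1 → 8; chars 78.

FB78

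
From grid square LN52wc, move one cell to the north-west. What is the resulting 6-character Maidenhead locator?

LN52vd

Longitude subsquare w = 22; −1 → 21 = v.
Latitude subsquare c = 2; +1 → 3 = d.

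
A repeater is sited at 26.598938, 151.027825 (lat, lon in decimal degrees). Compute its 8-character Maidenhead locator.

Shift to the Maidenhead origin (180°W, 90°S): lon 331.02783, lat 116.59894.
Field: lon ⌊331.02783/20⌋ = 16 → Q; lat ⌊116.59894/10⌋ = 11 → L.
Square: lon ⌊11.02783/2⌋ = 5; lat ⌊6.59894/1⌋ = 6.
Subsquare: lon ⌊1.02783/0.0833333⌋ = 12 → m; lat ⌊0.59894/0.0416667⌋ = 14 → o.
Extended square: lon ⌊0.02783/0.00833333⌋ = 3; lat ⌊0.01560/0.00416667⌋ = 3.

QL56mo33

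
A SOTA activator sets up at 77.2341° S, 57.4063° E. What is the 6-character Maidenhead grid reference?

Add 180° to longitude and 90° to latitude: 237.4063, 12.7659.
Field: 237.4063/20 → 11 → L, 12.7659/10 → 1 → B; chars LB.
Square: 17.4063/2 → 8, 2.7659/1 → 2; chars 82.
Subsquare: 1.4063/0.0833333 → 16 → q, 0.7659/0.0416667 → 18 → s; chars qs.

LB82qs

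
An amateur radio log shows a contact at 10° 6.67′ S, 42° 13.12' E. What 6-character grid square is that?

LH19cv

Offset from 180°W / 90°S: lon 222.2187°, lat 79.8888°.
Field: lon ⌊222.2187/20⌋ = 11 → L; lat ⌊79.8888/10⌋ = 7 → H.
Square: lon ⌊2.2187/2⌋ = 1; lat ⌊9.8888/1⌋ = 9.
Subsquare: lon ⌊0.2187/0.0833333⌋ = 2 → c; lat ⌊0.8888/0.0416667⌋ = 21 → v.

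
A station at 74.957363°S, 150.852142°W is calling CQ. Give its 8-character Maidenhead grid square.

BB45nb70

Add 180° to longitude and 90° to latitude: 29.14786, 15.04264.
Field: lon ⌊29.14786/20⌋ = 1 → B; lat ⌊15.04264/10⌋ = 1 → B.
Square: lon ⌊9.14786/2⌋ = 4; lat ⌊5.04264/1⌋ = 5.
Subsquare: lon ⌊1.14786/0.0833333⌋ = 13 → n; lat ⌊0.04264/0.0416667⌋ = 1 → b.
Extended square: lon ⌊0.06452/0.00833333⌋ = 7; lat ⌊0.00097/0.00416667⌋ = 0.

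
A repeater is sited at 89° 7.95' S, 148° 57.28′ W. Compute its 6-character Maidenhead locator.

Add 180° to longitude and 90° to latitude: 31.0453, 0.8675.
Field: lon ⌊31.0453/20⌋ = 1 → B; lat ⌊0.8675/10⌋ = 0 → A.
Square: lon ⌊11.0453/2⌋ = 5; lat ⌊0.8675/1⌋ = 0.
Subsquare: lon ⌊1.0453/0.0833333⌋ = 12 → m; lat ⌊0.8675/0.0416667⌋ = 20 → u.

BA50mu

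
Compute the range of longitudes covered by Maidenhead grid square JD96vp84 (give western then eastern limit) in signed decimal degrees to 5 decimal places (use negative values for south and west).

Field J=9, D=3: +9·20° lon, +3·10° lat → SW at lon 0°, lat -60°.
Square 9, 6: +9·2° lon, +6·1° lat → SW at lon 18°, lat -54°.
Subsquare v=21, p=15: +21·0.0833333° lon, +15·0.0416667° lat → SW at lon 19.75°, lat -53.375°.
Extended square 8, 4: +8·0.00833333° lon, +4·0.00416667° lat → SW at lon 19.8167°, lat -53.3583°.
Cell spans 0.00833333° lon × 0.00416667° lat.
west 19.81667, east 19.82500.

19.81667, 19.82500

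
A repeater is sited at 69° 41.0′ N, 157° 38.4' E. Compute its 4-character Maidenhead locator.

QP89

Shift to the Maidenhead origin (180°W, 90°S): lon 337.64, lat 159.68.
Field (20°×10°, letters A–R): lon ⌊337.64/20⌋ = 16 → Q; lat ⌊159.68/10⌋ = 15 → P.
Square (2°×1°, digits 0–9): lon ⌊17.64/2⌋ = 8; lat ⌊9.68/1⌋ = 9.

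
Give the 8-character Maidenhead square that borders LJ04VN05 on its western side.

LJ04un95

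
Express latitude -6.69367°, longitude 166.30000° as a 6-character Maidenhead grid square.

Add 180° to longitude and 90° to latitude: 346.3000, 83.3063.
Field: lon ⌊346.3000/20⌋ = 17 → R; lat ⌊83.3063/10⌋ = 8 → I.
Square: lon ⌊6.3000/2⌋ = 3; lat ⌊3.3063/1⌋ = 3.
Subsquare: lon ⌊0.3000/0.0833333⌋ = 3 → d; lat ⌊0.3063/0.0416667⌋ = 7 → h.

RI33dh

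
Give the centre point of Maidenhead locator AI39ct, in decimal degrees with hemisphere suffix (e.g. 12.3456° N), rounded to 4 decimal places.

Field A=0, I=8: +0·20° lon, +8·10° lat → SW at lon -180°, lat -10°.
Square 3, 9: +3·2° lon, +9·1° lat → SW at lon -174°, lat -1°.
Subsquare c=2, t=19: +2·0.0833333° lon, +19·0.0416667° lat → SW at lon -173.833°, lat -0.208333°.
Cell spans 0.0833333° lon × 0.0416667° lat. Centre is SW corner plus half of each.
latitude 0.1875° S, longitude 173.7917° W.

0.1875° S, 173.7917° W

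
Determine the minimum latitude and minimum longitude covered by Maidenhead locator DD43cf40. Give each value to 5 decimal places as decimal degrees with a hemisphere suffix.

Field D=3, D=3: +3·20° lon, +3·10° lat → SW at lon -120°, lat -60°.
Square 4, 3: +4·2° lon, +3·1° lat → SW at lon -112°, lat -57°.
Subsquare c=2, f=5: +2·0.0833333° lon, +5·0.0416667° lat → SW at lon -111.833°, lat -56.7917°.
Extended square 4, 0: +4·0.00833333° lon, +0·0.00416667° lat → SW at lon -111.8°, lat -56.7917°.
latitude 56.79167° S, longitude 111.80000° W.

56.79167° S, 111.80000° W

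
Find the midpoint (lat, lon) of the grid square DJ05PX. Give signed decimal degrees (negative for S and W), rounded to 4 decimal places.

5.9792, -118.7083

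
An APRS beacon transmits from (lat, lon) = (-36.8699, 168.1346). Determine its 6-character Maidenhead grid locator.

Offset from 180°W / 90°S: lon 348.1346°, lat 53.1301°.
Field: lon ⌊348.1346/20⌋ = 17 → R; lat ⌊53.1301/10⌋ = 5 → F.
Square: lon ⌊8.1346/2⌋ = 4; lat ⌊3.1301/1⌋ = 3.
Subsquare: lon ⌊0.1346/0.0833333⌋ = 1 → b; lat ⌊0.1301/0.0416667⌋ = 3 → d.

RF43bd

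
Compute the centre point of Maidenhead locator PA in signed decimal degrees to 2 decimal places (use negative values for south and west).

-85.00, 130.00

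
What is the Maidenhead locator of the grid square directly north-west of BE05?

AE96

Longitude square 0; −1 → -1, wraps to 9, carry into field.
Longitude field B = 1; −1 → 0 = A.
Latitude square 5; +1 → 6.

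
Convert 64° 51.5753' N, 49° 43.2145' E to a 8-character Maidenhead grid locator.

Offset from 180°W / 90°S: lon 229.72024°, lat 154.85959°.
Field: lon ⌊229.72024/20⌋ = 11 → L; lat ⌊154.85959/10⌋ = 15 → P.
Square: lon ⌊9.72024/2⌋ = 4; lat ⌊4.85959/1⌋ = 4.
Subsquare: lon ⌊1.72024/0.0833333⌋ = 20 → u; lat ⌊0.85959/0.0416667⌋ = 20 → u.
Extended square: lon ⌊0.05357/0.00833333⌋ = 6; lat ⌊0.02626/0.00416667⌋ = 6.

LP44uu66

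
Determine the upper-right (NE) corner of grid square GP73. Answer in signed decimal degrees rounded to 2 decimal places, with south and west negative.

64.00, -44.00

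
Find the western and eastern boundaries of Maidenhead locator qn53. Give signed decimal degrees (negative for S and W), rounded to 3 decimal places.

150.000, 152.000

Field Q=16, N=13: +16·20° lon, +13·10° lat → SW at lon 140°, lat 40°.
Square 5, 3: +5·2° lon, +3·1° lat → SW at lon 150°, lat 43°.
Cell spans 2° lon × 1° lat.
west 150.000, east 152.000.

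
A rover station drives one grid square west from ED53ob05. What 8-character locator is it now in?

ED53nb95

Longitude extended square 0; −1 → -1, wraps to 9, carry into subsquare.
Longitude subsquare o = 14; −1 → 13 = n.
The latitude characters are unchanged.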